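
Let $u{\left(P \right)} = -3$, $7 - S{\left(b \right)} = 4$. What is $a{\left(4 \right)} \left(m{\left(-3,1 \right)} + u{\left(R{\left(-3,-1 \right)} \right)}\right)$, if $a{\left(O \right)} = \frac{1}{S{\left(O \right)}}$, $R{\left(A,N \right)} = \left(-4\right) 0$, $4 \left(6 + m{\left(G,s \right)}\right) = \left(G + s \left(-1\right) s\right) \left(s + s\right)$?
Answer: $- \frac{11}{3} \approx -3.6667$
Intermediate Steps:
$S{\left(b \right)} = 3$ ($S{\left(b \right)} = 7 - 4 = 3$)
$m{\left(G,s \right)} = -6 + \frac{s \left(G - s^{2}\right)}{2}$ ($m{\left(G,s \right)} = -6 + \frac{\left(G + s \left(-1\right) s\right) \left(s + s\right)}{4} = -6 + \frac{\left(G + - s s\right) 2 s}{4} = -6 + \frac{\left(G - s^{2}\right) 2 s}{4} = -6 + \frac{2 s \left(G - s^{2}\right)}{4} = -6 + \frac{s \left(G - s^{2}\right)}{2}$)
$R{\left(A,N \right)} = 0$
$a{\left(O \right)} = \frac{1}{3}$
$a{\left(4 \right)} \left(m{\left(-3,1 \right)} + u{\left(R{\left(-3,-1 \right)} \right)}\right) = \frac{\left(-6 - \frac{1^{3}}{2} + \frac{1}{2} \left(-3\right) 1\right) - 3}{3} = \frac{\left(-6 - \frac{1}{2} - \frac{3}{2}\right) - 3}{3} = \frac{-8 - 3}{3} = \frac{1}{3} \left(-11\right) = - \frac{11}{3}$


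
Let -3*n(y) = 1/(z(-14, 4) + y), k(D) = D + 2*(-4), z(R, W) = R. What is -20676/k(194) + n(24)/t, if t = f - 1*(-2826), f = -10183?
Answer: -760566629/6842010 ≈ -111.16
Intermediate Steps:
t = -7357 (t = -10183 - 1*(-2826) = -10183 + 2826 = -7357)
k(D) = -8 + D (k(D) = D - 8 = -8 + D)
n(y) = -1/(3*(-14 + y))
-20676/k(194) + n(24)/t = -20676/(-8 + 194) - 1/(-42 + 3*24)/(-7357) = -20676/186 - 1/(-42 + 72)*(-1/7357) = -20676*1/186 - 1/30*(-1/7357) = -3446/31 - 1*1/30*(-1/7357) = -3446/31 - 1/30*(-1/7357) = -3446/31 + 1/220710 = -760566629/6842010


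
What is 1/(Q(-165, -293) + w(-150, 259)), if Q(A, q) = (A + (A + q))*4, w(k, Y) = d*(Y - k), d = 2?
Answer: -1/1674 ≈ -0.00059737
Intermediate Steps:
w(k, Y) = -2*k + 2*Y (w(k, Y) = 2*(Y - k) = -2*k + 2*Y)
Q(A, q) = 4*q + 8*A (Q(A, q) = (q + 2*A)*4 = 4*q + 8*A)
1/(Q(-165, -293) + w(-150, 259)) = 1/((4*(-293) + 8*(-165)) + (-2*(-150) + 2*259)) = 1/((-1172 - 1320) + (300 + 518)) = 1/(-2492 + 818) = 1/(-1674) = -1/1674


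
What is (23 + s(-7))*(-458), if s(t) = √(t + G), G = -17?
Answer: -10534 - 916*I*√6 ≈ -10534.0 - 2243.7*I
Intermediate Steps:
s(t) = √(-17 + t) (s(t) = √(t - 17) = √(-17 + t))
(23 + s(-7))*(-458) = (23 + √(-17 - 7))*(-458) = (23 + √(-24))*(-458) = (23 + 2*I*√6)*(-458) = -10534 - 916*I*√6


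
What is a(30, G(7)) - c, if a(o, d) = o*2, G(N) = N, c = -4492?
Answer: 4552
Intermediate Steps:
a(o, d) = 2*o
a(30, G(7)) - c = 2*30 - 1*(-4492) = 60 + 4492 = 4552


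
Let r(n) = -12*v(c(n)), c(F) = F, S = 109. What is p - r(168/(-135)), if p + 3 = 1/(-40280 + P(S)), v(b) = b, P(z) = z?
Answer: -10806014/602565 ≈ -17.933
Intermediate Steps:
p = -120514/40171 (p = -3 + 1/(-40280 + 109) = -3 + 1/(-40171) = -3 - 1/40171 = -120514/40171 ≈ -3.0000)
r(n) = -12*n
p - r(168/(-135)) = -120514/40171 - (-12)*168/(-135) = -120514/40171 - (-12)*168*(-1/135) = -120514/40171 - (-12)*(-56)/45 = -120514/40171 - 1*224/15 = -120514/40171 - 224/15 = -10806014/602565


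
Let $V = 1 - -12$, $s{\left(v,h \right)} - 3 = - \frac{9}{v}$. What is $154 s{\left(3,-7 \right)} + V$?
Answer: $13$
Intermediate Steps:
$s{\left(v,h \right)} = 3 - \frac{9}{v}$
$V = 13$ ($V = 1 + 12 = 13$)
$154 s{\left(3,-7 \right)} + V = 154 \left(3 - \frac{9}{3}\right) + 13 = 154 \left(3 - 3\right) + 13 = 154 \cdot 0 + 13 = 0 + 13 = 13$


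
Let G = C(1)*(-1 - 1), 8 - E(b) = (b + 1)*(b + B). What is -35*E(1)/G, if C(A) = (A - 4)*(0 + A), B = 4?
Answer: 35/3 ≈ 11.667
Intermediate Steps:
C(A) = A*(-4 + A) (C(A) = (-4 + A)*A = A*(-4 + A))
E(b) = 8 - (1 + b)*(4 + b) (E(b) = 8 - (b + 1)*(b + 4) = 8 - (1 + b)*(4 + b))
G = 6 (G = (1*(-4 + 1))*(-1 - 1) = (1*(-3))*(-2) = -3*(-2) = 6)
-35*E(1)/G = -35*(4 - 1*1² - 5*1)/6 = -35*(4 - 1*1 - 5)/6 = -35*(4 - 1 - 5)/6 = -(-70)/6 = -35*(-⅓) = 35/3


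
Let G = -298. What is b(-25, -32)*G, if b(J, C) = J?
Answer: 7450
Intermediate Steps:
b(-25, -32)*G = -25*(-298) = 7450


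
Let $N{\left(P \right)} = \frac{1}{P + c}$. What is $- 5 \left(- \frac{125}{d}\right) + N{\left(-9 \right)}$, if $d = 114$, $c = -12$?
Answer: $\frac{4337}{798} \approx 5.4348$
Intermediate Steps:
$N{\left(P \right)} = \frac{1}{-12 + P}$ ($N{\left(P \right)} = \frac{1}{P - 12} = \frac{1}{-12 + P}$)
$- 5 \left(- \frac{125}{d}\right) + N{\left(-9 \right)} = - 5 \left(- \frac{125}{114}\right) + \frac{1}{-12 - 9} = - 5 \left(\left(-125\right) \frac{1}{114}\right) + \frac{1}{-21} = \left(-5\right) \left(- \frac{125}{114}\right) - \frac{1}{21} = \frac{625}{114} - \frac{1}{21} = \frac{4337}{798}$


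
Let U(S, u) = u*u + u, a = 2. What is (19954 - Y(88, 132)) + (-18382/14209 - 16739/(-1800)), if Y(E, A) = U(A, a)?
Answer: 39261445727/1967400 ≈ 19956.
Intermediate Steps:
U(S, u) = u + u² (U(S, u) = u² + u = u + u²)
Y(E, A) = 6 (Y(E, A) = 2*(1 + 2) = 2*3 = 6)
(19954 - Y(88, 132)) + (-18382/14209 - 16739/(-1800)) = (19954 - 1*6) + (-18382/14209 - 16739/(-1800)) = (19954 - 6) + (-18382*1/14209 - 16739*(-1/1800)) = 19948 + (-1414/1093 + 16739/1800) = 19948 + 15750527/1967400 = 39261445727/1967400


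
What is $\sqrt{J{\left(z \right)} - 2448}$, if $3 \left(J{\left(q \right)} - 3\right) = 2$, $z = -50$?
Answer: $\frac{i \sqrt{21999}}{3} \approx 49.44 i$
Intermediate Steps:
$J{\left(q \right)} = \frac{11}{3}$ ($J{\left(q \right)} = 3 + \frac{1}{3} \cdot 2 = 3 + \frac{2}{3} = \frac{11}{3}$)
$\sqrt{J{\left(z \right)} - 2448} = \sqrt{\frac{11}{3} - 2448} = \sqrt{- \frac{7333}{3}} = \frac{i \sqrt{21999}}{3}$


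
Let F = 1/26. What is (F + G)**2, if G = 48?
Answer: 1560001/676 ≈ 2307.7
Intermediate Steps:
F = 1/26 ≈ 0.038462
(F + G)**2 = (1/26 + 48)**2 = (1249/26)**2 = 1560001/676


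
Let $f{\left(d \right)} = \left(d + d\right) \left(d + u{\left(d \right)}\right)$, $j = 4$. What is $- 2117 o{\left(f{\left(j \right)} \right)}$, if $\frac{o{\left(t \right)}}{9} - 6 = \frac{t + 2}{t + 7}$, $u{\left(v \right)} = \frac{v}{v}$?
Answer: $- \frac{6173172}{47} \approx -1.3134 \cdot 10^{5}$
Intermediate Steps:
$u{\left(v \right)} = 1$
$f{\left(d \right)} = 2 d \left(1 + d\right)$ ($f{\left(d \right)} = \left(d + d\right) \left(d + 1\right) = 2 d \left(1 + d\right)$)
$o{\left(t \right)} = 54 + \frac{9 \left(2 + t\right)}{7 + t}$ ($o{\left(t \right)} = 54 + 9 \frac{t + 2}{t + 7} = 54 + 9 \frac{2 + t}{7 + t} = 54 + \frac{9 \left(2 + t\right)}{7 + t}$)
$- 2117 o{\left(f{\left(j \right)} \right)} = - 2117 \frac{9 \left(44 + 7 \cdot 2 \cdot 4 \left(1 + 4\right)\right)}{7 + 2 \cdot 4 \left(1 + 4\right)} = - 2117 \frac{9 \left(44 + 7 \cdot 2 \cdot 4 \cdot 5\right)}{7 + 2 \cdot 4 \cdot 5} = - 2117 \frac{9 \left(44 + 7 \cdot 40\right)}{7 + 40} = - 2117 \frac{9 \left(44 + 280\right)}{47} = - 2117 \cdot 9 \cdot \frac{1}{47} \cdot 324 = \left(-2117\right) \frac{2916}{47} = - \frac{6173172}{47}$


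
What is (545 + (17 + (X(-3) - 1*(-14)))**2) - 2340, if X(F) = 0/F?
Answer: -834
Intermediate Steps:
X(F) = 0
(545 + (17 + (X(-3) - 1*(-14)))**2) - 2340 = (545 + (17 + (0 - 1*(-14)))**2) - 2340 = (545 + (17 + (0 + 14))**2) - 2340 = (545 + (17 + 14)**2) - 2340 = (545 + 31**2) - 2340 = (545 + 961) - 2340 = 1506 - 2340 = -834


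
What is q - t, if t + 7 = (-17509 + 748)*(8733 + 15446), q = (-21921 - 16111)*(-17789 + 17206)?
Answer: 427436882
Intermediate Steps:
q = 22172656 (q = -38032*(-583) = 22172656)
t = -405264226 (t = -7 + (-17509 + 748)*(8733 + 15446) = -7 - 16761*24179 = -7 - 405264219 = -405264226)
q - t = 22172656 - 1*(-405264226) = 22172656 + 405264226 = 427436882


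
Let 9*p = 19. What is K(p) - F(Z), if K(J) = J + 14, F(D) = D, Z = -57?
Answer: 658/9 ≈ 73.111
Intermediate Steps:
p = 19/9 (p = (1/9)*19 = 19/9 ≈ 2.1111)
K(J) = 14 + J
K(p) - F(Z) = (14 + 19/9) - 1*(-57) = 145/9 + 57 = 658/9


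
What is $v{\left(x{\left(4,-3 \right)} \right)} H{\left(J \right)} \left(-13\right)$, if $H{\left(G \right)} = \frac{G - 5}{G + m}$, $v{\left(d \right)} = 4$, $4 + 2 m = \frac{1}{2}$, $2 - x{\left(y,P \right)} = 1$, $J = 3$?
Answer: $\frac{416}{5} \approx 83.2$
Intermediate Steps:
$x{\left(y,P \right)} = 1$ ($x{\left(y,P \right)} = 2 - 1 = 1$)
$m = - \frac{7}{4}$ ($m = -2 + \frac{1}{2 \cdot 2} = -2 + \frac{1}{2} \cdot \frac{1}{2} = -2 + \frac{1}{4} = - \frac{7}{4} \approx -1.75$)
$H{\left(G \right)} = \frac{-5 + G}{- \frac{7}{4} + G}$ ($H{\left(G \right)} = \frac{G - 5}{G - \frac{7}{4}} = \frac{-5 + G}{- \frac{7}{4} + G}$)
$v{\left(x{\left(4,-3 \right)} \right)} H{\left(J \right)} \left(-13\right) = 4 \frac{4 \left(-5 + 3\right)}{-7 + 4 \cdot 3} \left(-13\right) = 4 \cdot 4 \frac{1}{-7 + 12} \left(-2\right) \left(-13\right) = 4 \cdot 4 \cdot \frac{1}{5} \left(-2\right) \left(-13\right) = 4 \left(- \frac{8}{5}\right) \left(-13\right) = \left(- \frac{32}{5}\right) \left(-13\right) = \frac{416}{5}$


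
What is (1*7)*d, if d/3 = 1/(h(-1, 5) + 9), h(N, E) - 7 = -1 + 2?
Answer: 21/17 ≈ 1.2353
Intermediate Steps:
h(N, E) = 8 (h(N, E) = 7 + (-1 + 2) = 7 + 1 = 8)
d = 3/17 (d = 3/(8 + 9) = 3/17 ≈ 0.17647)
(1*7)*d = (1*7)*(3/17) = 7*(3/17) = 21/17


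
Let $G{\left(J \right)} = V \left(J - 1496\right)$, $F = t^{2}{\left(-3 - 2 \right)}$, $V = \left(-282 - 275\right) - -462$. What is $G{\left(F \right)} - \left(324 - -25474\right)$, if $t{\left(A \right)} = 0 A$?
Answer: $116322$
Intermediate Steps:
$V = -95$ ($V = \left(-282 - 275\right) + 462 = -557 + 462 = -95$)
$t{\left(A \right)} = 0$
$F = 0$ ($F = 0^{2} = 0$)
$G{\left(J \right)} = 142120 - 95 J$ ($G{\left(J \right)} = - 95 \left(J - 1496\right) = - 95 \left(-1496 + J\right) = 142120 - 95 J$)
$G{\left(F \right)} - \left(324 - -25474\right) = \left(142120 - 0\right) - \left(324 - -25474\right) = \left(142120 + 0\right) - \left(324 + 25474\right) = 142120 - 25798 = 116322$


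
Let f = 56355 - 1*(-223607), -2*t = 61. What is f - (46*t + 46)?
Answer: 281319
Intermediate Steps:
t = -61/2 (t = -1/2*61 = -61/2 ≈ -30.500)
f = 279962 (f = 56355 + 223607 = 279962)
f - (46*t + 46) = 279962 - (46*(-61/2) + 46) = 279962 - (-1403 + 46) = 279962 - 1*(-1357) = 279962 + 1357 = 281319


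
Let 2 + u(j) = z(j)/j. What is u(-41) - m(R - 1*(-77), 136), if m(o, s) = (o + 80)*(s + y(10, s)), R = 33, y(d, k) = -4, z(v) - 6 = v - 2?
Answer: -1028325/41 ≈ -25081.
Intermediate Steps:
z(v) = 4 + v (z(v) = 6 + (v - 2) = 6 + (-2 + v) = 4 + v)
u(j) = -2 + (4 + j)/j
m(o, s) = (-4 + s)*(80 + o) (m(o, s) = (o + 80)*(s - 4) = (80 + o)*(-4 + s) = (-4 + s)*(80 + o))
u(-41) - m(R - 1*(-77), 136) = (4 - 1*(-41))/(-41) - (-320 - 4*(33 - 1*(-77)) + 80*136 + (33 - 1*(-77))*136) = -(4 + 41)/41 - (-320 - 4*(33 + 77) + 10880 + (33 + 77)*136) = -1/41*45 - (-320 - 4*110 + 10880 + 110*136) = -45/41 - (-320 - 440 + 10880 + 14960) = -45/41 - 1*25080 = -45/41 - 25080 = -1028325/41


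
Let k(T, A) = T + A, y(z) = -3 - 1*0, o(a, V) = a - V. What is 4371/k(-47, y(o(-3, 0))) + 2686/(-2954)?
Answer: -6523117/73850 ≈ -88.329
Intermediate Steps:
y(z) = -3 (y(z) = -3 + 0 = -3)
k(T, A) = A + T
4371/k(-47, y(o(-3, 0))) + 2686/(-2954) = 4371/(-3 - 47) + 2686/(-2954) = 4371/(-50) + 2686*(-1/2954) = 4371*(-1/50) - 1343/1477 = -4371/50 - 1343/1477 = -6523117/73850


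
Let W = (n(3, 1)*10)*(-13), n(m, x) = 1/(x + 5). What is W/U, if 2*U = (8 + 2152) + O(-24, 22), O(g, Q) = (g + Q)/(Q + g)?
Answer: -130/6483 ≈ -0.020052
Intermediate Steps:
O(g, Q) = 1 (O(g, Q) = (Q + g)/(Q + g) = 1)
n(m, x) = 1/(5 + x)
W = -65/3 (W = (10/(5 + 1))*(-13) = (10/6)*(-13) = ((⅙)*10)*(-13) = (5/3)*(-13) = -65/3 ≈ -21.667)
U = 2161/2 (U = ((8 + 2152) + 1)/2 = (2160 + 1)/2 = (½)*2161 = 2161/2 ≈ 1080.5)
W/U = -65/(3*2161/2) = -65/3*2/2161 = -130/6483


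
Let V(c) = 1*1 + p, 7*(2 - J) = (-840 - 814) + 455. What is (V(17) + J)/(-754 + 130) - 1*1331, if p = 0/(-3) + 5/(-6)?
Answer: -34890133/26208 ≈ -1331.3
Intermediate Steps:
p = -⅚ (p = 0*(-⅓) + 5*(-⅙) = 0 - ⅚ = -⅚ ≈ -0.83333)
J = 1213/7 (J = 2 - ((-840 - 814) + 455)/7 = 2 - (-1654 + 455)/7 = 2 - ⅐*(-1199) = 2 + 1199/7 = 1213/7 ≈ 173.29)
V(c) = ⅙ (V(c) = 1*1 - ⅚ = 1 - ⅚ = ⅙)
(V(17) + J)/(-754 + 130) - 1*1331 = (⅙ + 1213/7)/(-754 + 130) - 1*1331 = (7285/42)/(-624) - 1331 = (7285/42)*(-1/624) - 1331 = -7285/26208 - 1331 = -34890133/26208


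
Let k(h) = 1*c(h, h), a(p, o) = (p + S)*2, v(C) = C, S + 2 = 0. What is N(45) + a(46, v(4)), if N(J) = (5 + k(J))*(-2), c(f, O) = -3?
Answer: 84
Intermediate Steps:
S = -2 (S = -2 + 0 = -2)
a(p, o) = -4 + 2*p (a(p, o) = (p - 2)*2 = (-2 + p)*2 = -4 + 2*p)
k(h) = -3 (k(h) = 1*(-3) = -3)
N(J) = -4 (N(J) = (5 - 3)*(-2) = 2*(-2) = -4)
N(45) + a(46, v(4)) = -4 + (-4 + 2*46) = -4 + (-4 + 92) = -4 + 88 = 84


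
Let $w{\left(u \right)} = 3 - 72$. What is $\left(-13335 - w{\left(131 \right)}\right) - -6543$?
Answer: $-6723$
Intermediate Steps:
$w{\left(u \right)} = -69$
$\left(-13335 - w{\left(131 \right)}\right) - -6543 = \left(-13335 - -69\right) - -6543 = \left(-13335 + 69\right) + 6543 = -13266 + 6543 = -6723$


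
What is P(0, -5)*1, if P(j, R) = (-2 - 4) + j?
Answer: -6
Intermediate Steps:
P(j, R) = -6 + j
P(0, -5)*1 = (-6 + 0)*1 = -6*1 = -6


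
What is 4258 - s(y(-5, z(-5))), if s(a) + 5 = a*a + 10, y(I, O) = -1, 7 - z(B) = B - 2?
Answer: 4252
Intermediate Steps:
z(B) = 9 - B (z(B) = 7 - (B - 2) = 7 - (-2 + B) = 7 + (2 - B) = 9 - B)
s(a) = 5 + a² (s(a) = -5 + (a*a + 10) = -5 + (a² + 10) = -5 + (10 + a²) = 5 + a²)
4258 - s(y(-5, z(-5))) = 4258 - (5 + (-1)²) = 4258 - (5 + 1) = 4258 - 1*6 = 4258 - 6 = 4252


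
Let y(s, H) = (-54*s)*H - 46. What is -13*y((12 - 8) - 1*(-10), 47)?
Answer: 462514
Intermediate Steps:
y(s, H) = -46 - 54*H*s (y(s, H) = -54*H*s - 46 = -46 - 54*H*s)
-13*y((12 - 8) - 1*(-10), 47) = -13*(-46 - 54*47*((12 - 8) - 1*(-10))) = -13*(-46 - 54*47*(4 + 10)) = -13*(-46 - 54*47*14) = -13*(-46 - 35532) = -13*(-35578) = 462514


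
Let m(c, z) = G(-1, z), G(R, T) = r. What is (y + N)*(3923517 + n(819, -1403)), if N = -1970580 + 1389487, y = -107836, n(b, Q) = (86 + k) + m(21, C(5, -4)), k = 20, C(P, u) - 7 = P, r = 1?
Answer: -2703098358696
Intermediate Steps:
C(P, u) = 7 + P
G(R, T) = 1
m(c, z) = 1
n(b, Q) = 107 (n(b, Q) = (86 + 20) + 1 = 106 + 1 = 107)
N = -581093
(y + N)*(3923517 + n(819, -1403)) = (-107836 - 581093)*(3923517 + 107) = -688929*3923624 = -2703098358696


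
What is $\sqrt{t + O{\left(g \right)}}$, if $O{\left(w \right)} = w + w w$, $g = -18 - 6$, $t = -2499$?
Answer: $i \sqrt{1947} \approx 44.125 i$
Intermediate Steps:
$g = -24$ ($g = -18 - 6 = -24$)
$O{\left(w \right)} = w + w^{2}$
$\sqrt{t + O{\left(g \right)}} = \sqrt{-2499 - 24 \left(1 - 24\right)} = \sqrt{-2499 - -552} = \sqrt{-2499 + 552} = \sqrt{-1947} = i \sqrt{1947}$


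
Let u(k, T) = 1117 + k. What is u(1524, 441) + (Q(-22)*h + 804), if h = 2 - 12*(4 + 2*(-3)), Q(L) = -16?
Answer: 3029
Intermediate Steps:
h = 26 (h = 2 - 12*(4 - 6) = 2 - 12*(-2) = 2 + 24 = 26)
u(1524, 441) + (Q(-22)*h + 804) = (1117 + 1524) + (-16*26 + 804) = 2641 + (-416 + 804) = 2641 + 388 = 3029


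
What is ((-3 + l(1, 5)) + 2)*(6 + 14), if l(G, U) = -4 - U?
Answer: -200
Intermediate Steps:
((-3 + l(1, 5)) + 2)*(6 + 14) = ((-3 + (-4 - 1*5)) + 2)*(6 + 14) = ((-3 + (-4 - 5)) + 2)*20 = ((-3 - 9) + 2)*20 = (-12 + 2)*20 = -10*20 = -200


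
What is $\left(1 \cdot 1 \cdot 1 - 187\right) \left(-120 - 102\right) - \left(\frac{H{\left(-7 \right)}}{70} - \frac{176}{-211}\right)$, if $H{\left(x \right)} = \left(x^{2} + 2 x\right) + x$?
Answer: $\frac{43561758}{1055} \approx 41291.0$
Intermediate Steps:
$H{\left(x \right)} = x^{2} + 3 x$
$\left(1 \cdot 1 \cdot 1 - 187\right) \left(-120 - 102\right) - \left(\frac{H{\left(-7 \right)}}{70} - \frac{176}{-211}\right) = \left(1 \cdot 1 \cdot 1 - 187\right) \left(-120 - 102\right) - \left(\frac{\left(-7\right) \left(3 - 7\right)}{70} - \frac{176}{-211}\right) = \left(1 \cdot 1 - 187\right) \left(-222\right) - \left(\left(-7\right) \left(-4\right) \frac{1}{70} - - \frac{176}{211}\right) = \left(1 - 187\right) \left(-222\right) - \left(28 \cdot \frac{1}{70} + \frac{176}{211}\right) = \left(-186\right) \left(-222\right) - \left(\frac{2}{5} + \frac{176}{211}\right) = 41292 - \frac{1302}{1055} = \frac{43561758}{1055}$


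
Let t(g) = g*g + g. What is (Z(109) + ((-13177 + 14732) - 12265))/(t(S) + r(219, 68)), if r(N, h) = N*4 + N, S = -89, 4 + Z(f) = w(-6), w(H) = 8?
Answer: -10706/8927 ≈ -1.1993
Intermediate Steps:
Z(f) = 4 (Z(f) = -4 + 8 = 4)
r(N, h) = 5*N (r(N, h) = 4*N + N = 5*N)
t(g) = g + g**2 (t(g) = g**2 + g = g + g**2)
(Z(109) + ((-13177 + 14732) - 12265))/(t(S) + r(219, 68)) = (4 + ((-13177 + 14732) - 12265))/(-89*(1 - 89) + 5*219) = (4 + (1555 - 12265))/(-89*(-88) + 1095) = (4 - 10710)/(7832 + 1095) = -10706/8927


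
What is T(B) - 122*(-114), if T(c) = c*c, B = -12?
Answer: 14052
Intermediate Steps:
T(c) = c²
T(B) - 122*(-114) = (-12)² - 122*(-114) = 144 + 13908 = 14052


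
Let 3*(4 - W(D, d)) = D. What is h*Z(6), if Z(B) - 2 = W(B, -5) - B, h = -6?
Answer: 12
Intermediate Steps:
W(D, d) = 4 - D/3
Z(B) = 6 - 4*B/3 (Z(B) = 2 + ((4 - B/3) - B) = 2 + (4 - 4*B/3) = 6 - 4*B/3)
h*Z(6) = -6*(6 - 4/3*6) = -6*(6 - 8) = -6*(-2) = 12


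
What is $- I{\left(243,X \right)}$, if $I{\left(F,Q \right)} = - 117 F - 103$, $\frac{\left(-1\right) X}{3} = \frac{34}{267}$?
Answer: $28534$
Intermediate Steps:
$X = - \frac{34}{89}$ ($X = - 3 \cdot \frac{34}{267} = - 3 \cdot 34 \cdot \frac{1}{267} = \left(-3\right) \frac{34}{267} = - \frac{34}{89} \approx -0.38202$)
$I{\left(F,Q \right)} = -103 - 117 F$
$- I{\left(243,X \right)} = - (-103 - 28431) = \left(-1\right) \left(-28534\right) = 28534$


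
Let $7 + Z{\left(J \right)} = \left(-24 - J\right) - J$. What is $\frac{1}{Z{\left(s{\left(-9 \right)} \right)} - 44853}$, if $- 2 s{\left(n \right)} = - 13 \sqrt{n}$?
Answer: $- \frac{44884}{2014574977} + \frac{39 i}{2014574977} \approx -2.228 \cdot 10^{-5} + 1.9359 \cdot 10^{-8} i$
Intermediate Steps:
$s{\left(n \right)} = \frac{13 \sqrt{n}}{2}$ ($s{\left(n \right)} = - \frac{\left(-13\right) \sqrt{n}}{2} = \frac{13 \sqrt{n}}{2}$)
$Z{\left(J \right)} = -31 - 2 J$ ($Z{\left(J \right)} = -7 - \left(24 + 2 J\right) = -31 - 2 J$)
$\frac{1}{Z{\left(s{\left(-9 \right)} \right)} - 44853} = \frac{1}{\left(-31 - 2 \frac{13 \sqrt{-9}}{2}\right) - 44853} = \frac{1}{\left(-31 - 2 \frac{13 \cdot 3 i}{2}\right) - 44853} = \frac{1}{\left(-31 - 2 \frac{39 i}{2}\right) - 44853} = \frac{1}{\left(-31 - 39 i\right) - 44853} = \frac{1}{-44884 - 39 i} = \frac{-44884 + 39 i}{2014574977}$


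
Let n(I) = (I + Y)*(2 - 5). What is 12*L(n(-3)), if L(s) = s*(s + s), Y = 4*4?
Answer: 36504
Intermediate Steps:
Y = 16
n(I) = -48 - 3*I (n(I) = (I + 16)*(2 - 5) = (16 + I)*(-3) = -48 - 3*I)
L(s) = 2*s**2 (L(s) = s*(2*s) = 2*s**2)
12*L(n(-3)) = 12*(2*(-48 - 3*(-3))**2) = 12*(2*(-48 + 9)**2) = 12*(2*(-39)**2) = 12*(2*1521) = 12*3042 = 36504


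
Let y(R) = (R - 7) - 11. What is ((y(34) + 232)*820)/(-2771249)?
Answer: -203360/2771249 ≈ -0.073382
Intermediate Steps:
y(R) = -18 + R (y(R) = (-7 + R) - 11 = -18 + R)
((y(34) + 232)*820)/(-2771249) = (((-18 + 34) + 232)*820)/(-2771249) = ((16 + 232)*820)*(-1/2771249) = (248*820)*(-1/2771249) = 203360*(-1/2771249) = -203360/2771249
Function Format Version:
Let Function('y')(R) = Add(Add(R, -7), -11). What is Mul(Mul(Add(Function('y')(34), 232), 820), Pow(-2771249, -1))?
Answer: Rational(-203360, 2771249) ≈ -0.073382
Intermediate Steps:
Function('y')(R) = Add(-18, R) (Function('y')(R) = Add(Add(-7, R), -11) = Add(-18, R))
Mul(Mul(Add(Function('y')(34), 232), 820), Pow(-2771249, -1)) = Mul(Mul(Add(Add(-18, 34), 232), 820), Pow(-2771249, -1)) = Mul(Mul(Add(16, 232), 820), Rational(-1, 2771249)) = Mul(Mul(248, 820), Rational(-1, 2771249)) = Mul(203360, Rational(-1, 2771249)) = Rational(-203360, 2771249)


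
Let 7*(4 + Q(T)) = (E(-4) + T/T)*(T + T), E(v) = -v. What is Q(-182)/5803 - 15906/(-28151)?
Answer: 84870654/163360253 ≈ 0.51953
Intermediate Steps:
Q(T) = -4 + 10*T/7 (Q(T) = -4 + ((-1*(-4) + T/T)*(T + T))/7 = -4 + ((4 + 1)*(2*T))/7 = -4 + (5*(2*T))/7 = -4 + (10*T)/7 = -4 + 10*T/7)
Q(-182)/5803 - 15906/(-28151) = (-4 + (10/7)*(-182))/5803 - 15906/(-28151) = (-4 - 260)*(1/5803) - 15906*(-1/28151) = -264*1/5803 + 15906/28151 = -264/5803 + 15906/28151 = 84870654/163360253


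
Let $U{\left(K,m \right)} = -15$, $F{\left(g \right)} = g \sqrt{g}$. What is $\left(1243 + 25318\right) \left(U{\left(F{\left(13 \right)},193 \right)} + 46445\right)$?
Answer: $1233227230$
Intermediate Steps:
$F{\left(g \right)} = g^{\frac{3}{2}}$
$\left(1243 + 25318\right) \left(U{\left(F{\left(13 \right)},193 \right)} + 46445\right) = \left(1243 + 25318\right) \left(-15 + 46445\right) = 26561 \cdot 46430 = 1233227230$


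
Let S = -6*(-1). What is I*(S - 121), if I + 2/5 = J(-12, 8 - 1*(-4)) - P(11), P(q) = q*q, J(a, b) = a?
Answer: 15341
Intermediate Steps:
P(q) = q²
S = 6
I = -667/5 (I = -⅖ + (-12 - 1*11²) = -⅖ + (-12 - 1*121) = -⅖ + (-12 - 121) = -⅖ - 133 = -667/5 ≈ -133.40)
I*(S - 121) = -667*(6 - 121)/5 = -667/5*(-115) = 15341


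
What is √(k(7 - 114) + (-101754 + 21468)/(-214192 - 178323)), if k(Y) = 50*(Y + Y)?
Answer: I*√1648496356448210/392515 ≈ 103.44*I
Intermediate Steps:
k(Y) = 100*Y (k(Y) = 50*(2*Y) = 100*Y)
√(k(7 - 114) + (-101754 + 21468)/(-214192 - 178323)) = √(100*(7 - 114) + (-101754 + 21468)/(-214192 - 178323)) = √(100*(-107) - 80286/(-392515)) = √(-10700 - 80286*(-1/392515)) = √(-10700 + 80286/392515) = √(-4199830214/392515) = I*√1648496356448210/392515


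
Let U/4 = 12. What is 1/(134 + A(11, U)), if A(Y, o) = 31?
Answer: 1/165 ≈ 0.0060606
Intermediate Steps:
U = 48 (U = 4*12 = 48)
1/(134 + A(11, U)) = 1/(134 + 31) = 1/165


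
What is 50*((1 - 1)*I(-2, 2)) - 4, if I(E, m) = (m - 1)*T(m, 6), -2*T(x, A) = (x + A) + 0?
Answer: -4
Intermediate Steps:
T(x, A) = -A/2 - x/2 (T(x, A) = -((x + A) + 0)/2 = -((A + x) + 0)/2 = -(A + x)/2 = -A/2 - x/2)
I(E, m) = (-1 + m)*(-3 - m/2) (I(E, m) = (m - 1)*(-1/2*6 - m/2) = (-1 + m)*(-3 - m/2))
50*((1 - 1)*I(-2, 2)) - 4 = 50*((1 - 1)*(-(-1 + 2)*(6 + 2)/2)) - 4 = 50*(0*(-1/2*1*8)) - 4 = 50*(0*(-4)) - 4 = 50*0 - 4 = 0 - 4 = -4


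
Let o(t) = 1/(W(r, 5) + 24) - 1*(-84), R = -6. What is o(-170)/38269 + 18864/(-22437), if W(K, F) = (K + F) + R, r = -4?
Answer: -1520043335/1812687723 ≈ -0.83856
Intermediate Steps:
W(K, F) = -6 + F + K (W(K, F) = (K + F) - 6 = (F + K) - 6 = -6 + F + K)
o(t) = 1597/19 (o(t) = 1/((-6 + 5 - 4) + 24) - 1*(-84) = 1/(-5 + 24) + 84 = 1/19 + 84 = 1597/19)
o(-170)/38269 + 18864/(-22437) = (1597/19)/38269 + 18864/(-22437) = (1597/19)*(1/38269) + 18864*(-1/22437) = 1597/727111 - 2096/2493 = -1520043335/1812687723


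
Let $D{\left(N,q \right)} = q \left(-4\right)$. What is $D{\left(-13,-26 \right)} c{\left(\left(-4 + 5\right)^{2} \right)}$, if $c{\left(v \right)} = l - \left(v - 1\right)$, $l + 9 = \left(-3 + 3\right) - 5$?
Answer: $-1456$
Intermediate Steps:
$D{\left(N,q \right)} = - 4 q$
$l = -14$ ($l = -9 + \left(\left(-3 + 3\right) - 5\right) = -9 + \left(0 - 5\right) = -9 - 5 = -14$)
$c{\left(v \right)} = -13 - v$ ($c{\left(v \right)} = -14 - \left(v - 1\right) = -14 - \left(-1 + v\right) = -13 - v$)
$D{\left(-13,-26 \right)} c{\left(\left(-4 + 5\right)^{2} \right)} = \left(-4\right) \left(-26\right) \left(-13 - \left(-4 + 5\right)^{2}\right) = 104 \left(-13 - 1^{2}\right) = 104 \left(-13 - 1\right) = 104 \left(-14\right) = -1456$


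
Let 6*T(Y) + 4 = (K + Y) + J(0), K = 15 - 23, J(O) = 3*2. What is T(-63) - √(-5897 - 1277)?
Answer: -23/2 - I*√7174 ≈ -11.5 - 84.699*I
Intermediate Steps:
J(O) = 6
K = -8
T(Y) = -1 + Y/6 (T(Y) = -⅔ + ((-8 + Y) + 6)/6 = -⅔ + (-2 + Y)/6 = -⅔ + (-⅓ + Y/6) = -1 + Y/6)
T(-63) - √(-5897 - 1277) = (-1 + (⅙)*(-63)) - √(-5897 - 1277) = (-1 - 21/2) - √(-7174) = -23/2 - I*√7174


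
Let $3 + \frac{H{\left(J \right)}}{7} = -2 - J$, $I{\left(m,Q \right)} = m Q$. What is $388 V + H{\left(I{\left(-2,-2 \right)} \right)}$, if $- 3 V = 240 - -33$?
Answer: $-35371$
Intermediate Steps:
$I{\left(m,Q \right)} = Q m$
$V = -91$ ($V = - \frac{240 - -33}{3} = - \frac{240 + 33}{3} = \left(- \frac{1}{3}\right) 273 = -91$)
$H{\left(J \right)} = -35 - 7 J$ ($H{\left(J \right)} = -21 + 7 \left(-2 - J\right) = -21 - \left(14 + 7 J\right) = -35 - 7 J$)
$388 V + H{\left(I{\left(-2,-2 \right)} \right)} = 388 \left(-91\right) - \left(35 + 7 \left(\left(-2\right) \left(-2\right)\right)\right) = -35308 - 63 = -35371$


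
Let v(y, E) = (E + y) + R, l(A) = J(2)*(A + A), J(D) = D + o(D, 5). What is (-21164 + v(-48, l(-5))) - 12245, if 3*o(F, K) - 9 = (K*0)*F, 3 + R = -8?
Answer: -33518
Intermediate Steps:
R = -11 (R = -3 - 8 = -11)
o(F, K) = 3 (o(F, K) = 3 + ((K*0)*F)/3 = 3 + (0*F)/3 = 3 + (1/3)*0 = 3 + 0 = 3)
J(D) = 3 + D (J(D) = D + 3 = 3 + D)
l(A) = 10*A (l(A) = (3 + 2)*(A + A) = 5*(2*A) = 10*A)
v(y, E) = -11 + E + y (v(y, E) = (E + y) - 11 = -11 + E + y)
(-21164 + v(-48, l(-5))) - 12245 = (-21164 + (-11 + 10*(-5) - 48)) - 12245 = (-21164 + (-11 - 50 - 48)) - 12245 = (-21164 - 109) - 12245 = -21273 - 12245 = -33518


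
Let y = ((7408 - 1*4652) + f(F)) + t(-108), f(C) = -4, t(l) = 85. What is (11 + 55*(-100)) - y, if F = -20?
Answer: -8326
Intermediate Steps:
y = 2837 (y = ((7408 - 1*4652) - 4) + 85 = ((7408 - 4652) - 4) + 85 = (2756 - 4) + 85 = 2752 + 85 = 2837)
(11 + 55*(-100)) - y = (11 + 55*(-100)) - 1*2837 = (11 - 5500) - 2837 = -5489 - 2837 = -8326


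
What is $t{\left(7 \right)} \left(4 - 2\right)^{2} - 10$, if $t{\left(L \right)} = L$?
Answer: $18$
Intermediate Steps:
$t{\left(7 \right)} \left(4 - 2\right)^{2} - 10 = 7 \left(4 - 2\right)^{2} - 10 = 7 \cdot 2^{2} - 10 = 7 \cdot 4 - 10 = 28 - 10 = 18$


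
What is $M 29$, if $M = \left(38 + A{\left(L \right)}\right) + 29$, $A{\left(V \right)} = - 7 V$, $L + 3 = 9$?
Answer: $725$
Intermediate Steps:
$L = 6$ ($L = -3 + 9 = 6$)
$M = 25$ ($M = \left(38 - 42\right) + 29 = -4 + 29 = 25$)
$M 29 = 25 \cdot 29 = 725$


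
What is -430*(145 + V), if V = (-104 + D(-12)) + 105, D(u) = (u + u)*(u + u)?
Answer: -310460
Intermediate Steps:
D(u) = 4*u**2 (D(u) = (2*u)*(2*u) = 4*u**2)
V = 577 (V = (-104 + 4*(-12)**2) + 105 = (-104 + 4*144) + 105 = (-104 + 576) + 105 = 472 + 105 = 577)
-430*(145 + V) = -430*(145 + 577) = -430*722 = -310460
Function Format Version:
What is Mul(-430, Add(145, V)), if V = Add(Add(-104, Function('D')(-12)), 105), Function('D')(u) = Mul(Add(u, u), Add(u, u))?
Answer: -310460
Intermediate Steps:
Function('D')(u) = Mul(4, Pow(u, 2)) (Function('D')(u) = Mul(Mul(2, u), Mul(2, u)) = Mul(4, Pow(u, 2)))
V = 577 (V = Add(Add(-104, Mul(4, Pow(-12, 2))), 105) = Add(Add(-104, Mul(4, 144)), 105) = Add(Add(-104, 576), 105) = Add(472, 105) = 577)
Mul(-430, Add(145, V)) = Mul(-430, Add(145, 577)) = Mul(-430, 722) = -310460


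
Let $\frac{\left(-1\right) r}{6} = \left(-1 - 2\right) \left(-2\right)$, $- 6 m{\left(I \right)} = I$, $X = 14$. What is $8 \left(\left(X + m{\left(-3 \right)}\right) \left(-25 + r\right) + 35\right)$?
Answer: $-6796$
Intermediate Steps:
$m{\left(I \right)} = - \frac{I}{6}$
$r = -36$ ($r = - 6 \left(-1 - 2\right) \left(-2\right) = - 6 \left(\left(-3\right) \left(-2\right)\right) = \left(-6\right) 6 = -36$)
$8 \left(\left(X + m{\left(-3 \right)}\right) \left(-25 + r\right) + 35\right) = 8 \left(\left(14 - - \frac{1}{2}\right) \left(-25 - 36\right) + 35\right) = 8 \left(\left(14 + \frac{1}{2}\right) \left(-61\right) + 35\right) = 8 \left(\frac{29}{2} \left(-61\right) + 35\right) = 8 \left(- \frac{1769}{2} + 35\right) = 8 \left(- \frac{1699}{2}\right) = -6796$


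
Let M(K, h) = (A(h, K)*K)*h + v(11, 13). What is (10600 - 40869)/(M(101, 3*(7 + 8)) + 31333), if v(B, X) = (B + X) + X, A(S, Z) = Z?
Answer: -30269/490415 ≈ -0.061721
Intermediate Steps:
v(B, X) = B + 2*X
M(K, h) = 37 + h*K² (M(K, h) = (K*K)*h + (11 + 2*13) = K²*h + (11 + 26) = h*K² + 37 = 37 + h*K²)
(10600 - 40869)/(M(101, 3*(7 + 8)) + 31333) = (10600 - 40869)/((37 + (3*(7 + 8))*101²) + 31333) = -30269/((37 + (3*15)*10201) + 31333) = -30269/((37 + 45*10201) + 31333) = -30269/((37 + 459045) + 31333) = -30269/(459082 + 31333) = -30269/490415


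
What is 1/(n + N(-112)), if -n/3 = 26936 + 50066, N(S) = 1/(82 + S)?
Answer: -30/6930181 ≈ -4.3289e-6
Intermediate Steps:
n = -231006 (n = -3*(26936 + 50066) = -3*77002 = -231006)
1/(n + N(-112)) = 1/(-231006 + 1/(82 - 112)) = 1/(-231006 + 1/(-30)) = 1/(-231006 - 1/30) = 1/(-6930181/30) = -30/6930181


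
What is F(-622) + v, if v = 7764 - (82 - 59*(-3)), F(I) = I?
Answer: 6883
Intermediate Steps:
v = 7505 (v = 7764 - (82 + 177) = 7764 - 1*259 = 7764 - 259 = 7505)
F(-622) + v = -622 + 7505 = 6883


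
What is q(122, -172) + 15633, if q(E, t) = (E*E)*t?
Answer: -2544415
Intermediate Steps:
q(E, t) = t*E² (q(E, t) = E²*t = t*E²)
q(122, -172) + 15633 = -172*122² + 15633 = -172*14884 + 15633 = -2560048 + 15633 = -2544415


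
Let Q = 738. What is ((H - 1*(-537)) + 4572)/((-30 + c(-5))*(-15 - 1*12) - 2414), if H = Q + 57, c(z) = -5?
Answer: -5904/1469 ≈ -4.0191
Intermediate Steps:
H = 795 (H = 738 + 57 = 795)
((H - 1*(-537)) + 4572)/((-30 + c(-5))*(-15 - 1*12) - 2414) = ((795 - 1*(-537)) + 4572)/((-30 - 5)*(-15 - 1*12) - 2414) = ((795 + 537) + 4572)/(-35*(-15 - 12) - 2414) = (1332 + 4572)/(-35*(-27) - 2414) = 5904/(945 - 2414) = 5904/(-1469) = 5904*(-1/1469) = -5904/1469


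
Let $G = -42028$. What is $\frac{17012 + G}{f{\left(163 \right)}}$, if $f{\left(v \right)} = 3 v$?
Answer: $- \frac{25016}{489} \approx -51.157$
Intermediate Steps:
$\frac{17012 + G}{f{\left(163 \right)}} = \frac{17012 - 42028}{3 \cdot 163} = - \frac{25016}{489}$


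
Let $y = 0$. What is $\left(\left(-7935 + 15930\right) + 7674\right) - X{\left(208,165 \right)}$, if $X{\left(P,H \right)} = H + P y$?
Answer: $15504$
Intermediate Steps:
$X{\left(P,H \right)} = H$ ($X{\left(P,H \right)} = H + P 0 = H + 0 = H$)
$\left(\left(-7935 + 15930\right) + 7674\right) - X{\left(208,165 \right)} = \left(\left(-7935 + 15930\right) + 7674\right) - 165 = \left(7995 + 7674\right) - 165 = 15669 - 165 = 15504$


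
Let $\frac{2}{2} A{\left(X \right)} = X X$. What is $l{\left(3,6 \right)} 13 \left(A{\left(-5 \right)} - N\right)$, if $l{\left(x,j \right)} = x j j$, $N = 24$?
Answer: $1404$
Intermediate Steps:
$A{\left(X \right)} = X^{2}$ ($A{\left(X \right)} = X X = X^{2}$)
$l{\left(x,j \right)} = x j^{2}$ ($l{\left(x,j \right)} = j x j = x j^{2}$)
$l{\left(3,6 \right)} 13 \left(A{\left(-5 \right)} - N\right) = 3 \cdot 6^{2} \cdot 13 \left(\left(-5\right)^{2} - 24\right) = 3 \cdot 36 \cdot 13 \left(25 - 24\right) = 108 \cdot 13 \cdot 1 = 1404 \cdot 1 = 1404$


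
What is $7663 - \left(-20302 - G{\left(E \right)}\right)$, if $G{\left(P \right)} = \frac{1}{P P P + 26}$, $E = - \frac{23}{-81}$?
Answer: $\frac{386746218286}{13829633} \approx 27965.0$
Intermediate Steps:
$E = \frac{23}{81}$ ($E = \left(-23\right) \left(- \frac{1}{81}\right) = \frac{23}{81} \approx 0.28395$)
$G{\left(P \right)} = \frac{1}{26 + P^{3}}$ ($G{\left(P \right)} = \frac{1}{P^{2} P + 26} = \frac{1}{P^{3} + 26} = \frac{1}{26 + P^{3}}$)
$7663 - \left(-20302 - G{\left(E \right)}\right) = 7663 - \left(-20302 - \frac{1}{26 + \left(\frac{23}{81}\right)^{3}}\right) = 7663 - \left(-20302 - \frac{1}{26 + \frac{12167}{531441}}\right) = 7663 - \left(-20302 - \frac{1}{\frac{13829633}{531441}}\right) = 7663 - \left(-20302 - \frac{531441}{13829633}\right) = 7663 - - \frac{280769740607}{13829633} = 7663 + \frac{280769740607}{13829633} = \frac{386746218286}{13829633}$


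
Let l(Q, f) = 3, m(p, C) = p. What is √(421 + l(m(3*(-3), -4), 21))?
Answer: 2*√106 ≈ 20.591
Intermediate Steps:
√(421 + l(m(3*(-3), -4), 21)) = √(421 + 3) = √424 = 2*√106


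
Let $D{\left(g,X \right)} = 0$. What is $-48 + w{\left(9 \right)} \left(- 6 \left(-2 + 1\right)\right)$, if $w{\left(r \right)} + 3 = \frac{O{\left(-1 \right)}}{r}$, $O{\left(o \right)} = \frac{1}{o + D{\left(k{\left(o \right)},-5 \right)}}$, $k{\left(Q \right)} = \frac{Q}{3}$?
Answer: $- \frac{200}{3} \approx -66.667$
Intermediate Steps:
$k{\left(Q \right)} = \frac{Q}{3}$ ($k{\left(Q \right)} = Q \frac{1}{3} = \frac{Q}{3}$)
$O{\left(o \right)} = \frac{1}{o}$ ($O{\left(o \right)} = \frac{1}{o + 0} = \frac{1}{o}$)
$w{\left(r \right)} = -3 - \frac{1}{r}$ ($w{\left(r \right)} = -3 + \frac{1}{\left(-1\right) r} = -3 - \frac{1}{r}$)
$-48 + w{\left(9 \right)} \left(- 6 \left(-2 + 1\right)\right) = -48 + \left(-3 - \frac{1}{9}\right) \left(- 6 \left(-2 + 1\right)\right) = -48 + \left(-3 - \frac{1}{9}\right) \left(\left(-6\right) \left(-1\right)\right) = -48 + \left(-3 - \frac{1}{9}\right) 6 = -48 - \frac{56}{3} = - \frac{200}{3}$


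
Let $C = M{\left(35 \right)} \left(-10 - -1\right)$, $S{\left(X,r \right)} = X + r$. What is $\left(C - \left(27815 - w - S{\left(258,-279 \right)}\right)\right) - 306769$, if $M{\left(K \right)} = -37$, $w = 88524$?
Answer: $-245748$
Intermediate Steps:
$C = 333$ ($C = - 37 \left(-10 - -1\right) = - 37 \left(-10 + 1\right) = \left(-37\right) \left(-9\right) = 333$)
$\left(C - \left(27815 - w - S{\left(258,-279 \right)}\right)\right) - 306769 = \left(333 + \left(\left(\left(258 - 279\right) + 88524\right) - 27815\right)\right) - 306769 = \left(333 + \left(\left(-21 + 88524\right) - 27815\right)\right) - 306769 = \left(333 + \left(88503 - 27815\right)\right) - 306769 = \left(333 + 60688\right) - 306769 = 61021 - 306769 = -245748$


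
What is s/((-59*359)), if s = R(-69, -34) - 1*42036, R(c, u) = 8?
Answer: 42028/21181 ≈ 1.9842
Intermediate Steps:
s = -42028 (s = 8 - 1*42036 = 8 - 42036 = -42028)
s/((-59*359)) = -42028/((-59*359)) = -42028/(-21181) = -42028*(-1/21181) = 42028/21181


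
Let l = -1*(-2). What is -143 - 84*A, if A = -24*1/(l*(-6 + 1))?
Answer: -1723/5 ≈ -344.60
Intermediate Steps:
l = 2
A = 12/5 (A = -24*1/(2*(-6 + 1)) = -24/((-5*2)) = -24/(-10) = -24*(-⅒) = 12/5 ≈ 2.4000)
-143 - 84*A = -143 - 84*12/5 = -143 - 1008/5 = -1723/5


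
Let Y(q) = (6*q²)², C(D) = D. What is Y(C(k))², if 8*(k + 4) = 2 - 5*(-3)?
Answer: 207594140625/1048576 ≈ 1.9798e+5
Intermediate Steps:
k = -15/8 (k = -4 + (2 - 5*(-3))/8 = -4 + (2 + 15)/8 = -4 + (⅛)*17 = -4 + 17/8 = -15/8 ≈ -1.8750)
Y(q) = 36*q⁴
Y(C(k))² = (36*(-15/8)⁴)² = (36*(50625/4096))² = (455625/1024)² = 207594140625/1048576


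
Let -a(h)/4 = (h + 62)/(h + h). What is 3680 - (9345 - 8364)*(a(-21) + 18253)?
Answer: -125344405/7 ≈ -1.7906e+7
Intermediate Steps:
a(h) = -2*(62 + h)/h (a(h) = -4*(h + 62)/(h + h) = -4*(62 + h)/(2*h) = -4*(62 + h)*1/(2*h) = -2*(62 + h)/h)
3680 - (9345 - 8364)*(a(-21) + 18253) = 3680 - (9345 - 8364)*((-2 - 124/(-21)) + 18253) = 3680 - 981*((-2 - 124*(-1/21)) + 18253) = 3680 - 981*((-2 + 124/21) + 18253) = 3680 - 981*(82/21 + 18253) = 3680 - 981*383395/21 = 3680 - 1*125370165/7 = 3680 - 125370165/7 = -125344405/7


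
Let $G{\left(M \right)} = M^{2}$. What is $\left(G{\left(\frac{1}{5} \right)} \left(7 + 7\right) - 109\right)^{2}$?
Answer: $\frac{7349521}{625} \approx 11759.0$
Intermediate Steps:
$\left(G{\left(\frac{1}{5} \right)} \left(7 + 7\right) - 109\right)^{2} = \left(\left(\frac{1}{5}\right)^{2} \left(7 + 7\right) - 109\right)^{2} = \left(\left(\frac{1}{5}\right)^{2} \cdot 14 - 109\right)^{2} = \left(\frac{1}{25} \cdot 14 - 109\right)^{2} = \left(\frac{14}{25} - 109\right)^{2} = \left(- \frac{2711}{25}\right)^{2} = \frac{7349521}{625}$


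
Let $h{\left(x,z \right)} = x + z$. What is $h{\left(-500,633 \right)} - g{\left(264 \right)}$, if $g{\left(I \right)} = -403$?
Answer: $536$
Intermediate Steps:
$h{\left(-500,633 \right)} - g{\left(264 \right)} = \left(-500 + 633\right) - -403 = 133 + 403 = 536$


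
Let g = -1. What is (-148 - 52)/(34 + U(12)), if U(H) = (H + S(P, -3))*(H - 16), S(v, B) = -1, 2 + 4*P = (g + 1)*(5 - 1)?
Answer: 20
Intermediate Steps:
P = -1/2 (P = -1/2 + ((-1 + 1)*(5 - 1))/4 = -1/2 + (0*4)/4 = -1/2 + (1/4)*0 = -1/2 + 0 = -1/2 ≈ -0.50000)
U(H) = (-1 + H)*(-16 + H) (U(H) = (H - 1)*(H - 16) = (-1 + H)*(-16 + H))
(-148 - 52)/(34 + U(12)) = (-148 - 52)/(34 + (16 + 12**2 - 17*12)) = -200/(34 + (16 + 144 - 204)) = -200/(34 - 44) = -200/(-10) = -200*(-1/10) = 20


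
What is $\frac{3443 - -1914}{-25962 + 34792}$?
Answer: $\frac{5357}{8830} \approx 0.60668$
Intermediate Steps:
$\frac{3443 - -1914}{-25962 + 34792} = \frac{3443 + \left(1972 - 58\right)}{8830} = \left(3443 + 1914\right) \frac{1}{8830} = 5357 \cdot \frac{1}{8830} = \frac{5357}{8830}$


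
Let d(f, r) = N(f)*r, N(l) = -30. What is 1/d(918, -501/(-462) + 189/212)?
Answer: -8162/483825 ≈ -0.016870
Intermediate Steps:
d(f, r) = -30*r
1/d(918, -501/(-462) + 189/212) = 1/(-30*(-501/(-462) + 189/212)) = 1/(-30*(-501*(-1/462) + 189*(1/212))) = 1/(-30*(167/154 + 189/212)) = 1/(-30*32255/16324) = 1/(-483825/8162) = -8162/483825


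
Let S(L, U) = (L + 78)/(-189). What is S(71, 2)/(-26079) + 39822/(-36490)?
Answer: -98137226636/89928346095 ≈ -1.0913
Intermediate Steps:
S(L, U) = -26/63 - L/189 (S(L, U) = (78 + L)*(-1/189) = -26/63 - L/189)
S(71, 2)/(-26079) + 39822/(-36490) = (-26/63 - 1/189*71)/(-26079) + 39822/(-36490) = (-26/63 - 71/189)*(-1/26079) + 39822*(-1/36490) = -149/189*(-1/26079) - 19911/18245 = 149/4928931 - 19911/18245 = -98137226636/89928346095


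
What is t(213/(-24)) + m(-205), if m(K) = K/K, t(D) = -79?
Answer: -78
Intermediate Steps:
m(K) = 1
t(213/(-24)) + m(-205) = -79 + 1 = -78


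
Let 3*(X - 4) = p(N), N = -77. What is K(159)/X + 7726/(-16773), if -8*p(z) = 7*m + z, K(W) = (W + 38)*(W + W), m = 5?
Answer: 4202867734/385779 ≈ 10895.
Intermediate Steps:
K(W) = 2*W*(38 + W) (K(W) = (38 + W)*(2*W) = 2*W*(38 + W))
p(z) = -35/8 - z/8 (p(z) = -(7*5 + z)/8 = -(35 + z)/8 = -35/8 - z/8)
X = 23/4 (X = 4 + (-35/8 - ⅛*(-77))/3 = 4 + (-35/8 + 77/8)/3 = 4 + (⅓)*(21/4) = 4 + 7/4 = 23/4 ≈ 5.7500)
K(159)/X + 7726/(-16773) = (2*159*(38 + 159))/(23/4) + 7726/(-16773) = (2*159*197)*(4/23) + 7726*(-1/16773) = 62646*(4/23) - 7726/16773 = 250584/23 - 7726/16773 = 4202867734/385779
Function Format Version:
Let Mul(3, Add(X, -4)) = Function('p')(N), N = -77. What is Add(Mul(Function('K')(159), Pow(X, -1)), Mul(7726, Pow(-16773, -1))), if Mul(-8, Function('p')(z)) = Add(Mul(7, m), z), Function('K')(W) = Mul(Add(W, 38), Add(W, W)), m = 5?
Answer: Rational(4202867734, 385779) ≈ 10895.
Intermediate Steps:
Function('K')(W) = Mul(2, W, Add(38, W)) (Function('K')(W) = Mul(Add(38, W), Mul(2, W)) = Mul(2, W, Add(38, W)))
Function('p')(z) = Add(Rational(-35, 8), Mul(Rational(-1, 8), z)) (Function('p')(z) = Mul(Rational(-1, 8), Add(Mul(7, 5), z)) = Mul(Rational(-1, 8), Add(35, z)) = Add(Rational(-35, 8), Mul(Rational(-1, 8), z)))
X = Rational(23, 4) (X = Add(4, Mul(Rational(1, 3), Add(Rational(-35, 8), Mul(Rational(-1, 8), -77)))) = Add(4, Mul(Rational(1, 3), Add(Rational(-35, 8), Rational(77, 8)))) = Add(4, Mul(Rational(1, 3), Rational(21, 4))) = Add(4, Rational(7, 4)) = Rational(23, 4) ≈ 5.7500)
Add(Mul(Function('K')(159), Pow(X, -1)), Mul(7726, Pow(-16773, -1))) = Add(Mul(Mul(2, 159, Add(38, 159)), Pow(Rational(23, 4), -1)), Mul(7726, Pow(-16773, -1))) = Add(Mul(Mul(2, 159, 197), Rational(4, 23)), Mul(7726, Rational(-1, 16773))) = Add(Mul(62646, Rational(4, 23)), Rational(-7726, 16773)) = Add(Rational(250584, 23), Rational(-7726, 16773)) = Rational(4202867734, 385779)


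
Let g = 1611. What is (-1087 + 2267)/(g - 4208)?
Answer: -1180/2597 ≈ -0.45437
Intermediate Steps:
(-1087 + 2267)/(g - 4208) = (-1087 + 2267)/(1611 - 4208) = 1180/(-2597) = 1180*(-1/2597) = -1180/2597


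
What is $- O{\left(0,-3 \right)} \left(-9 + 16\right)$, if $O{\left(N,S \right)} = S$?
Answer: $21$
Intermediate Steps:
$- O{\left(0,-3 \right)} \left(-9 + 16\right) = \left(-1\right) \left(-3\right) \left(-9 + 16\right) = 3 \cdot 7 = 21$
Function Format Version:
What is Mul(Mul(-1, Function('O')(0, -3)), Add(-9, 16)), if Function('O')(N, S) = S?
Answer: 21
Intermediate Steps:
Mul(Mul(-1, Function('O')(0, -3)), Add(-9, 16)) = Mul(Mul(-1, -3), Add(-9, 16)) = Mul(3, 7) = 21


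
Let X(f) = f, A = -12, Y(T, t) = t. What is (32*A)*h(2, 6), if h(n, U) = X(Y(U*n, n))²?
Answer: -1536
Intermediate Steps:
h(n, U) = n²
(32*A)*h(2, 6) = (32*(-12))*2² = -384*4 = -1536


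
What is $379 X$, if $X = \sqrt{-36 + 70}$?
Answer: $379 \sqrt{34} \approx 2209.9$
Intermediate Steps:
$X = \sqrt{34} \approx 5.8309$
$379 X = 379 \sqrt{34}$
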